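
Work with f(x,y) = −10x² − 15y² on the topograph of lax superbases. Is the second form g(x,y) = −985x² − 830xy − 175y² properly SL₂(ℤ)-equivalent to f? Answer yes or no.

D₁ = -600, D₂ = -600
f is negative-definite; reduce −f:
−f: reduced (well bottom): (10,0,15) with a≤c, −a<b≤a
flip sign back: reduced form of f is (-10,0,-15)
g is negative-definite; reduce −g:
−g: flip: (985,830,175)→(175,-830,985)
−g: translate: b→-130 (≡-830 mod 350), so (175,-830,985)→(175,-130,25)
−g: flip: (175,-130,25)→(25,130,175)
−g: translate: b→-20 (≡130 mod 50), so (25,130,175)→(25,-20,10)
−g: flip: (25,-20,10)→(10,20,25)
−g: translate: b→0 (≡20 mod 20), so (10,20,25)→(10,0,15)
−g: reduced (well bottom): (10,0,15) with a≤c, −a<b≤a
flip sign back: reduced form of g is (-10,0,-15)
reduced forms (-10, 0, -15) vs (-10, 0, -15) ⇒ equivalent

yes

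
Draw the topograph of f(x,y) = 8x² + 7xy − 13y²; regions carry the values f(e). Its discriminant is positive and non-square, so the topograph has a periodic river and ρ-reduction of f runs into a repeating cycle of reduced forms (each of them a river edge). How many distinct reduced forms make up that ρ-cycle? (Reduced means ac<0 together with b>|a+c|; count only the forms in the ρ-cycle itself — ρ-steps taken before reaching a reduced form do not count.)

D = 465, ⌊√D⌋ = 21
river: ρ → (-13,19,2)
river: ρ → (2,21,-3)
river: ρ → (-3,21,2)
river: ρ → (2,19,-13)
river: ρ → (-13,7,8)
river: ρ → (8,9,-12)
river: ρ → (-12,15,5)
river: ρ → (5,15,-12)
river: ρ → (-12,9,8)
river: ρ → (8,7,-13)
ρ-cycle length = 10 (tail of 0 descent steps not counted)

10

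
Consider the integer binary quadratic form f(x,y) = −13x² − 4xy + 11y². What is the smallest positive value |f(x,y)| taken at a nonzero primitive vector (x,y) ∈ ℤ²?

descent: ρ → (11,4,-13)  [lands on river]
river: ρ → (-13,22,2)
river: ρ → (2,22,-13)
river: ρ → (-13,4,11)
river: ρ → (11,18,-6)
river: ρ → (-6,18,11)
closes: descent 1, river 6
min |a| on river = 2

2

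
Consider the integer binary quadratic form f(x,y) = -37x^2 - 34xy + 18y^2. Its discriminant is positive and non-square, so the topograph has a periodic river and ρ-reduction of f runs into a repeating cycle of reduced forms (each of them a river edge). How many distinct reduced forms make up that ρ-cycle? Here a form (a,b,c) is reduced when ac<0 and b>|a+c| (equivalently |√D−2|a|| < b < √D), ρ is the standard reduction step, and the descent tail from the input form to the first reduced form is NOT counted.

D = 3820, ⌊√D⌋ = 61
descent: ρ → (18,34,-37)  [lands on river]
river: ρ → (-37,40,15)
river: ρ → (15,50,-22)
river: ρ → (-22,38,27)
river: ρ → (27,16,-33)
river: ρ → (-33,50,10)
river: ρ → (10,50,-33)
river: ρ → (-33,16,27)
river: ρ → (27,38,-22)
river: ρ → (-22,50,15)
river: ρ → (15,40,-37)
river: ρ → (-37,34,18)
river: ρ → (18,38,-33)
river: ρ → (-33,28,23)
river: ρ → (23,18,-38)
river: ρ → (-38,58,3)
river: ρ → (3,56,-57)
river: ρ → (-57,58,2)
river: ρ → (2,58,-57)
river: ρ → (-57,56,3)
river: ρ → (3,58,-38)
river: ρ → (-38,18,23)
river: ρ → (23,28,-33)
river: ρ → (-33,38,18)
ρ-cycle length = 24 (tail of 1 descent step not counted)

24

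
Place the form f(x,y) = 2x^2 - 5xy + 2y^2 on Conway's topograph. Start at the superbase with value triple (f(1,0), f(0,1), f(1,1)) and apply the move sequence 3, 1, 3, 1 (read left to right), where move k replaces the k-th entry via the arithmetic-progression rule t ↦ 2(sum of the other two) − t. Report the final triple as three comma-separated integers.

start (2,2,-1) = (f(1,0),f(0,1),f(1,1))
replace slot 3: 2·(2+2) − (-1) = 9 → (2,2,9)
replace slot 1: 2·(2+9) − 2 = 20 → (20,2,9)
replace slot 3: 2·(20+2) − 9 = 35 → (20,2,35)
replace slot 1: 2·(2+35) − 20 = 54 → (54,2,35)

54,2,35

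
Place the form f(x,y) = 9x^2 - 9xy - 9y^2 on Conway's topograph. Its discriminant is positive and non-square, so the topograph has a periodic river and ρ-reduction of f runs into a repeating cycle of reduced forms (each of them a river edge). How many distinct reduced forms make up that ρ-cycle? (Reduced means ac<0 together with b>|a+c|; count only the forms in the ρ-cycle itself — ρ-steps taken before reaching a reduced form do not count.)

D = 405, ⌊√D⌋ = 20
descent: ρ → (-9,9,9)  [lands on river]
river: ρ → (9,9,-9)
ρ-cycle length = 2 (tail of 1 descent step not counted)

2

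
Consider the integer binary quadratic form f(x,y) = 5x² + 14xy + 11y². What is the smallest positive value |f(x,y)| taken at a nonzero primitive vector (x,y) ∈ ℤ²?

translate: b→4 (≡14 mod 10), so (5,14,11)→(5,4,2)
flip: (5,4,2)→(2,-4,5)
translate: b→0 (≡-4 mod 4), so (2,-4,5)→(2,0,3)
reduced (well bottom): (2,0,3) with a≤c, −a<b≤a
well minimum = a = 2

2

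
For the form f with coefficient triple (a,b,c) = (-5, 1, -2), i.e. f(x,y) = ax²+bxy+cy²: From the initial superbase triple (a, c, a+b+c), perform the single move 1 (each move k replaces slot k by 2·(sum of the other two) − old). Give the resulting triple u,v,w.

start (-5,-2,-6) = (f(1,0),f(0,1),f(1,1))
replace slot 1: 2·((-2)+(-6)) − (-5) = -11 → (-11,-2,-6)

-11,-2,-6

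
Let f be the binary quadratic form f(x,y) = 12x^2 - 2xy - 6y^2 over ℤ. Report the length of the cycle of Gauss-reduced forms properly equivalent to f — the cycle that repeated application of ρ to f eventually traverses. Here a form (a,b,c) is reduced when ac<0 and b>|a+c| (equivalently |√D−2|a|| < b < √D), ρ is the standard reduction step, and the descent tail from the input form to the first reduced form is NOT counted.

D = 292, ⌊√D⌋ = 17
descent: ρ → (-6,14,4)  [lands on river]
river: ρ → (4,10,-12)
river: ρ → (-12,14,2)
river: ρ → (2,14,-12)
river: ρ → (-12,10,4)
river: ρ → (4,14,-6)
river: ρ → (-6,10,8)
river: ρ → (8,6,-8)
river: ρ → (-8,10,6)
river: ρ → (6,14,-4)
river: ρ → (-4,10,12)
river: ρ → (12,14,-2)
river: ρ → (-2,14,12)
river: ρ → (12,10,-4)
river: ρ → (-4,14,6)
river: ρ → (6,10,-8)
river: ρ → (-8,6,8)
river: ρ → (8,10,-6)
ρ-cycle length = 18 (tail of 1 descent step not counted)

18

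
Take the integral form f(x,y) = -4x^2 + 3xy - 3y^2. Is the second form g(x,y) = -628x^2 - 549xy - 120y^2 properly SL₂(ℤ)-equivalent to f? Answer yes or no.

D₁ = -39, D₂ = -39
f is negative-definite; reduce −f:
−f: flip: (4,-3,3)→(3,3,4)
−f: reduced (well bottom): (3,3,4) with a≤c, −a<b≤a
flip sign back: reduced form of f is (-3,-3,-4)
g is negative-definite; reduce −g:
−g: flip: (628,549,120)→(120,-549,628)
−g: translate: b→-69 (≡-549 mod 240), so (120,-549,628)→(120,-69,10)
−g: flip: (120,-69,10)→(10,69,120)
−g: translate: b→9 (≡69 mod 20), so (10,69,120)→(10,9,3)
−g: flip: (10,9,3)→(3,-9,10)
−g: translate: b→3 (≡-9 mod 6), so (3,-9,10)→(3,3,4)
−g: reduced (well bottom): (3,3,4) with a≤c, −a<b≤a
flip sign back: reduced form of g is (-3,-3,-4)
reduced forms (-3, -3, -4) vs (-3, -3, -4) ⇒ equivalent

yes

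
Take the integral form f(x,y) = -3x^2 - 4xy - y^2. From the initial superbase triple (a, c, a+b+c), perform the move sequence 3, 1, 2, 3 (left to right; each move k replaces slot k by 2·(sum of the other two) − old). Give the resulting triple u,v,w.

start (-3,-1,-8) = (f(1,0),f(0,1),f(1,1))
replace slot 3: 2·((-3)+(-1)) − (-8) = 0 → (-3,-1,0)
replace slot 1: 2·((-1)+0) − (-3) = 1 → (1,-1,0)
replace slot 2: 2·(1+0) − (-1) = 3 → (1,3,0)
replace slot 3: 2·(1+3) − 0 = 8 → (1,3,8)

1,3,8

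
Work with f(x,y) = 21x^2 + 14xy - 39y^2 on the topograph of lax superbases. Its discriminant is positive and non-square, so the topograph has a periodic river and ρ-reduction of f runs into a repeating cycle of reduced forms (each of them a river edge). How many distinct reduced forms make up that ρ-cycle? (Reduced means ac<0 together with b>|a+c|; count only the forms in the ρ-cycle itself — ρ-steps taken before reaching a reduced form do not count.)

D = 3472, ⌊√D⌋ = 58
descent: ρ → (-39,-14,21)
descent: ρ → (21,56,-4)  [lands on river]
river: ρ → (-4,56,21)
river: ρ → (21,28,-32)
river: ρ → (-32,36,17)
river: ρ → (17,32,-36)
river: ρ → (-36,40,13)
river: ρ → (13,38,-39)
river: ρ → (-39,40,12)
river: ρ → (12,56,-7)
river: ρ → (-7,56,12)
river: ρ → (12,40,-39)
river: ρ → (-39,38,13)
river: ρ → (13,40,-36)
river: ρ → (-36,32,17)
river: ρ → (17,36,-32)
river: ρ → (-32,28,21)
ρ-cycle length = 16 (tail of 2 descent steps not counted)

16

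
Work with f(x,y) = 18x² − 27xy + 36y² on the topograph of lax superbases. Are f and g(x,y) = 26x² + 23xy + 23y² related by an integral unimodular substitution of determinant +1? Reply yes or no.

D₁ = -1863, D₂ = -1863
f: translate: b→9 (≡-27 mod 36), so (18,-27,36)→(18,9,27)
f: reduced (well bottom): (18,9,27) with a≤c, −a<b≤a
g: flip: (26,23,23)→(23,-23,26)
g: translate: b→23 (≡-23 mod 46), so (23,-23,26)→(23,23,26)
g: reduced (well bottom): (23,23,26) with a≤c, −a<b≤a
reduced forms (18, 9, 27) vs (23, 23, 26) ⇒ inequivalent

no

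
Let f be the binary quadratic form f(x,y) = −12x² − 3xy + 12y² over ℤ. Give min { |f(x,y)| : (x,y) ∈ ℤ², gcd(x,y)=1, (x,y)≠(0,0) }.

descent: ρ → (12,3,-12)  [lands on river]
river: ρ → (-12,21,3)
river: ρ → (3,21,-12)
river: ρ → (-12,3,12)
river: ρ → (12,21,-3)
river: ρ → (-3,21,12)
closes: descent 1, river 6
min |a| on river = 3

3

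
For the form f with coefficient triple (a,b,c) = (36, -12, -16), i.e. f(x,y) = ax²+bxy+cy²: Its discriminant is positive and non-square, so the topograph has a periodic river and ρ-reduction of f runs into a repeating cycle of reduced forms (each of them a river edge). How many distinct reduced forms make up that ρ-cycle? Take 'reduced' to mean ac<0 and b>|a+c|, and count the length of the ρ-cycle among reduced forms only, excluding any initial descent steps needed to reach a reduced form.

D = 2448, ⌊√D⌋ = 49
descent: ρ → (-16,44,8)  [lands on river]
river: ρ → (8,36,-36)
river: ρ → (-36,36,8)
river: ρ → (8,44,-16)
river: ρ → (-16,20,32)
river: ρ → (32,44,-4)
river: ρ → (-4,44,32)
river: ρ → (32,20,-16)
ρ-cycle length = 8 (tail of 1 descent step not counted)

8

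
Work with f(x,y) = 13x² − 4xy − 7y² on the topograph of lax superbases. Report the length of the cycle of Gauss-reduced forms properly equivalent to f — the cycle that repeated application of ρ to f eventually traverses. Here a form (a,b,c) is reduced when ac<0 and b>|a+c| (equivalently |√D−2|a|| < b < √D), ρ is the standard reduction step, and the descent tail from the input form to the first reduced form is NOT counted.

D = 380, ⌊√D⌋ = 19
descent: ρ → (-7,18,2)  [lands on river]
river: ρ → (2,18,-7)
river: ρ → (-7,10,10)
river: ρ → (10,10,-7)
ρ-cycle length = 4 (tail of 1 descent step not counted)

4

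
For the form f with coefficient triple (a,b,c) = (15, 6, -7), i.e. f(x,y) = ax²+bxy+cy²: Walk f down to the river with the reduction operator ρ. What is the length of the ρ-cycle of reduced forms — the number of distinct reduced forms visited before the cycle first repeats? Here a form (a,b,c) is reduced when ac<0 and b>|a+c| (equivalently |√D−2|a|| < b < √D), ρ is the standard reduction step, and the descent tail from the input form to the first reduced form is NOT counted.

D = 456, ⌊√D⌋ = 21
descent: ρ → (-7,8,14)  [lands on river]
river: ρ → (14,20,-1)
river: ρ → (-1,20,14)
river: ρ → (14,8,-7)
river: ρ → (-7,20,2)
river: ρ → (2,20,-7)
ρ-cycle length = 6 (tail of 1 descent step not counted)

6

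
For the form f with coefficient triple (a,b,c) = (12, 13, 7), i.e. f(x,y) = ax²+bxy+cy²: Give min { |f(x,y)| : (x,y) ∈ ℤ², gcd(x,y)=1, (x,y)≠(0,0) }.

translate: b→-11 (≡13 mod 24), so (12,13,7)→(12,-11,6)
flip: (12,-11,6)→(6,11,12)
translate: b→-1 (≡11 mod 12), so (6,11,12)→(6,-1,7)
reduced (well bottom): (6,-1,7) with a≤c, −a<b≤a
well minimum = a = 6

6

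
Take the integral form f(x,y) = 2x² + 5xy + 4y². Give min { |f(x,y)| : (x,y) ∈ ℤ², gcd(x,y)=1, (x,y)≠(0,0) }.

translate: b→1 (≡5 mod 4), so (2,5,4)→(2,1,1)
flip: (2,1,1)→(1,-1,2)
translate: b→1 (≡-1 mod 2), so (1,-1,2)→(1,1,2)
reduced (well bottom): (1,1,2) with a≤c, −a<b≤a
well minimum = a = 1

1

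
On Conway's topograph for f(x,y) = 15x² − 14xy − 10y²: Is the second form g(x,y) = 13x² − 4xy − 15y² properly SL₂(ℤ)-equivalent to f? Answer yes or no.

D₁ = 796, D₂ = 796
river cycle of f (length 20): (-10, 14, 15), (15, 16, -9), (-9, 20, 11), (11, 24, -5), (-5, 26, 6), (6, 22, -13), (-13, 4, 15), (15, 26, -2), (-2, 26, 15), (15, 4, -13), … (10 more)
river cycle of g (length 20): (-15, 4, 13), (13, 22, -6), (-6, 26, 5), (5, 24, -11), (-11, 20, 9), (9, 16, -15), (-15, 14, 10), (10, 26, -3), (-3, 28, 1), (1, 28, -3), … (10 more)
cycles differ ⇒ inequivalent

no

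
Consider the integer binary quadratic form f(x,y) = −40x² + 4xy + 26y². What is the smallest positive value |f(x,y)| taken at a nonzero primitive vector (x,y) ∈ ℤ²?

descent: ρ → (26,48,-18)  [lands on river]
river: ρ → (-18,60,8)
river: ρ → (8,52,-46)
river: ρ → (-46,40,14)
river: ρ → (14,44,-40)
river: ρ → (-40,36,18)
river: ρ → (18,36,-40)
river: ρ → (-40,44,14)
river: ρ → (14,40,-46)
river: ρ → (-46,52,8)
river: ρ → (8,60,-18)
river: ρ → (-18,48,26)
river: ρ → (26,56,-10)
river: ρ → (-10,64,2)
river: ρ → (2,64,-10)
river: ρ → (-10,56,26)
closes: descent 1, river 16
min |a| on river = 2

2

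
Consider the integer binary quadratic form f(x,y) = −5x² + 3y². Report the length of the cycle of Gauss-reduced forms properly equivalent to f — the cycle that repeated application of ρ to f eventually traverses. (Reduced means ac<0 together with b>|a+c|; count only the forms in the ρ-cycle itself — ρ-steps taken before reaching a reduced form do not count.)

D = 60, ⌊√D⌋ = 7
descent: ρ → (3,6,-2)  [lands on river]
river: ρ → (-2,6,3)
ρ-cycle length = 2 (tail of 1 descent step not counted)

2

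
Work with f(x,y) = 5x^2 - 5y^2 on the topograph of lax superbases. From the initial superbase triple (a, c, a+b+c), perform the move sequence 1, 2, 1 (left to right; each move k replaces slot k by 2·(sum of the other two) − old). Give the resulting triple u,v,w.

start (5,-5,0) = (f(1,0),f(0,1),f(1,1))
replace slot 1: 2·((-5)+0) − 5 = -15 → (-15,-5,0)
replace slot 2: 2·((-15)+0) − (-5) = -25 → (-15,-25,0)
replace slot 1: 2·((-25)+0) − (-15) = -35 → (-35,-25,0)

-35,-25,0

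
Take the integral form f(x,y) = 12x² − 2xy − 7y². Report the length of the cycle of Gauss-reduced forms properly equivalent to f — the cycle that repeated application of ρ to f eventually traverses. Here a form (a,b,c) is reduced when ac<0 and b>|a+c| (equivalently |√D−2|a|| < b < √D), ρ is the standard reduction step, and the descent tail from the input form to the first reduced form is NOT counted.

D = 340, ⌊√D⌋ = 18
descent: ρ → (-7,16,3)  [lands on river]
river: ρ → (3,14,-12)
river: ρ → (-12,10,5)
river: ρ → (5,10,-12)
river: ρ → (-12,14,3)
river: ρ → (3,16,-7)
river: ρ → (-7,12,7)
river: ρ → (7,16,-3)
river: ρ → (-3,14,12)
river: ρ → (12,10,-5)
river: ρ → (-5,10,12)
river: ρ → (12,14,-3)
river: ρ → (-3,16,7)
river: ρ → (7,12,-7)
ρ-cycle length = 14 (tail of 1 descent step not counted)

14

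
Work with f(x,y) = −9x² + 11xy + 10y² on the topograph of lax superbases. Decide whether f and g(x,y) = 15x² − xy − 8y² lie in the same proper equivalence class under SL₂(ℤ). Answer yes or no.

D₁ = 481, D₂ = 481
river cycle of f (length 30): (10, 9, -10), (-10, 11, 9), (9, 7, -12), (-12, 17, 4), (4, 15, -16), (-16, 17, 3), (3, 19, -10), (-10, 21, 1), (1, 21, -10), (-10, 19, 3), … (20 more)
river cycle of g (length 26): (-8, 17, 6), (6, 19, -5), (-5, 21, 2), (2, 19, -15), (-15, 11, 6), (6, 13, -13), (-13, 13, 6), (6, 11, -15), (-15, 19, 2), (2, 21, -5), … (16 more)
cycles differ ⇒ inequivalent

no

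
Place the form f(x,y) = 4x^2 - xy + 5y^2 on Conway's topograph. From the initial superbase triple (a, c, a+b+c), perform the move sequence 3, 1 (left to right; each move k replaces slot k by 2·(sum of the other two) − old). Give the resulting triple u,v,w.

start (4,5,8) = (f(1,0),f(0,1),f(1,1))
replace slot 3: 2·(4+5) − 8 = 10 → (4,5,10)
replace slot 1: 2·(5+10) − 4 = 26 → (26,5,10)

26,5,10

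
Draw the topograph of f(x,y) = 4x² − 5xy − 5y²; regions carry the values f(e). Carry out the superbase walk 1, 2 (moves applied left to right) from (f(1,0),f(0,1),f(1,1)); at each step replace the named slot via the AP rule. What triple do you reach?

start (4,-5,-6) = (f(1,0),f(0,1),f(1,1))
replace slot 1: 2·((-5)+(-6)) − 4 = -26 → (-26,-5,-6)
replace slot 2: 2·((-26)+(-6)) − (-5) = -59 → (-26,-59,-6)

-26,-59,-6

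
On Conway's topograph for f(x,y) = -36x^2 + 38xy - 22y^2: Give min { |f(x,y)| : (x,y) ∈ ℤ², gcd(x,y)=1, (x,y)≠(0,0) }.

translate: b→34 (≡-38 mod 72), so (36,-38,22)→(36,34,20)
flip: (36,34,20)→(20,-34,36)
translate: b→6 (≡-34 mod 40), so (20,-34,36)→(20,6,22)
reduced (well bottom): (20,6,22) with a≤c, −a<b≤a
well minimum |f| = |-20| = 20 (negative-definite)

20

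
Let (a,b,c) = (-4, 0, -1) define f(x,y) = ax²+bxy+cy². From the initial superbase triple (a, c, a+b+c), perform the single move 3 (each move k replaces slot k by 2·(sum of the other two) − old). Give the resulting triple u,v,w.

start (-4,-1,-5) = (f(1,0),f(0,1),f(1,1))
replace slot 3: 2·((-4)+(-1)) − (-5) = -5 → (-4,-1,-5)

-4,-1,-5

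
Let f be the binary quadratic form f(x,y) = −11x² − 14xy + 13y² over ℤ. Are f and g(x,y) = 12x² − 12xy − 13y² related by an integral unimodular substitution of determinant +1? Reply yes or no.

D₁ = 768, D₂ = 768
river cycle of f (length 8): (13, 14, -11), (-11, 8, 16), (16, 24, -3), (-3, 24, 16), (16, 8, -11), (-11, 14, 13), (13, 12, -12), (-12, 12, 13)
river cycle of g (length 8): (-13, 12, 12), (12, 12, -13), (-13, 14, 11), (11, 8, -16), (-16, 24, 3), (3, 24, -16), (-16, 8, 11), (11, 14, -13)
cycles differ ⇒ inequivalent

no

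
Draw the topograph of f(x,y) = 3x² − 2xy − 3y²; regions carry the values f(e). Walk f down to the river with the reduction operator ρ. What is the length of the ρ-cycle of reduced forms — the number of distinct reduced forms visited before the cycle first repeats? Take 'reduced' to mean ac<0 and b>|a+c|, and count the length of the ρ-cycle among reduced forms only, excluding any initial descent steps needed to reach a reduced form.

D = 40, ⌊√D⌋ = 6
descent: ρ → (-3,2,3)  [lands on river]
river: ρ → (3,4,-2)
river: ρ → (-2,4,3)
river: ρ → (3,2,-3)
river: ρ → (-3,4,2)
river: ρ → (2,4,-3)
ρ-cycle length = 6 (tail of 1 descent step not counted)

6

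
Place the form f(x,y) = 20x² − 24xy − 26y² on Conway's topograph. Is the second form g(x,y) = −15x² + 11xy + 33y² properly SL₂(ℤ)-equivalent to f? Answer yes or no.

D₁ = 2656, D₂ = 2101
discriminants differ ⇒ not SL₂(ℤ)-equivalent

no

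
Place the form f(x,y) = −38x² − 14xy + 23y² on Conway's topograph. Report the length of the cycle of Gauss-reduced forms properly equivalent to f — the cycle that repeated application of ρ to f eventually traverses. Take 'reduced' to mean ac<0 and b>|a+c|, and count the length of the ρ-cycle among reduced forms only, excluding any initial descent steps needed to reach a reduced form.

D = 3692, ⌊√D⌋ = 60
descent: ρ → (23,60,-1)  [lands on river]
river: ρ → (-1,60,23)
river: ρ → (23,32,-29)
river: ρ → (-29,26,26)
river: ρ → (26,26,-29)
river: ρ → (-29,32,23)
ρ-cycle length = 6 (tail of 1 descent step not counted)

6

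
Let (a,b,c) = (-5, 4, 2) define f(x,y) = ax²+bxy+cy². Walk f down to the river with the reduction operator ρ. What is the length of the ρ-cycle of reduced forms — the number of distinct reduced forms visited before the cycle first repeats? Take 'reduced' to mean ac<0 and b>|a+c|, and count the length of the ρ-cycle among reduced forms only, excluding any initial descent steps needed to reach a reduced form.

D = 56, ⌊√D⌋ = 7
river: ρ → (2,4,-5)
river: ρ → (-5,6,1)
river: ρ → (1,6,-5)
river: ρ → (-5,4,2)
ρ-cycle length = 4 (tail of 0 descent steps not counted)

4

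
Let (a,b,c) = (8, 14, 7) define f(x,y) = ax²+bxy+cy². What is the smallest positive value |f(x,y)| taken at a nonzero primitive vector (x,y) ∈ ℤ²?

translate: b→-2 (≡14 mod 16), so (8,14,7)→(8,-2,1)
flip: (8,-2,1)→(1,2,8)
translate: b→0 (≡2 mod 2), so (1,2,8)→(1,0,7)
reduced (well bottom): (1,0,7) with a≤c, −a<b≤a
well minimum = a = 1

1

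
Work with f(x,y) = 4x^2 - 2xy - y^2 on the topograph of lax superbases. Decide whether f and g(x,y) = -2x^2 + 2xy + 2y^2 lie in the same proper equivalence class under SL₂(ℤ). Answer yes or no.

D₁ = 20, D₂ = 20
river cycle of f (length 2): (-1, 4, 1), (1, 4, -1)
river cycle of g (length 2): (2, 2, -2), (-2, 2, 2)
cycles differ ⇒ inequivalent

no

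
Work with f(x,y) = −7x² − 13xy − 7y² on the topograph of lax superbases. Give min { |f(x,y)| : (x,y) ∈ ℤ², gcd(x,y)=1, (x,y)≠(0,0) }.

translate: b→-1 (≡13 mod 14), so (7,13,7)→(7,-1,1)
flip: (7,-1,1)→(1,1,7)
reduced (well bottom): (1,1,7) with a≤c, −a<b≤a
well minimum |f| = |-1| = 1 (negative-definite)

1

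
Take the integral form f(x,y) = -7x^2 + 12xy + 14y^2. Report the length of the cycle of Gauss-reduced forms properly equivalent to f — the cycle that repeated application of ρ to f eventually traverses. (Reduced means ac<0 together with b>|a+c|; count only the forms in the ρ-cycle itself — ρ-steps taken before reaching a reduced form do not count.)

D = 536, ⌊√D⌋ = 23
river: ρ → (14,16,-5)
river: ρ → (-5,14,17)
river: ρ → (17,20,-2)
river: ρ → (-2,20,17)
river: ρ → (17,14,-5)
river: ρ → (-5,16,14)
river: ρ → (14,12,-7)
river: ρ → (-7,16,10)
river: ρ → (10,4,-13)
river: ρ → (-13,22,1)
river: ρ → (1,22,-13)
river: ρ → (-13,4,10)
river: ρ → (10,16,-7)
river: ρ → (-7,12,14)
ρ-cycle length = 14 (tail of 0 descent steps not counted)

14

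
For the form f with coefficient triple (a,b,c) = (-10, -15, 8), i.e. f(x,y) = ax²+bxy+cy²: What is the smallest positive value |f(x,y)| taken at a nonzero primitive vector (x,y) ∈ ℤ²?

descent: ρ → (8,15,-10)  [lands on river]
river: ρ → (-10,5,13)
river: ρ → (13,21,-2)
river: ρ → (-2,23,2)
river: ρ → (2,21,-13)
river: ρ → (-13,5,10)
river: ρ → (10,15,-8)
river: ρ → (-8,17,8)
closes: descent 1, river 8
min |a| on river = 2

2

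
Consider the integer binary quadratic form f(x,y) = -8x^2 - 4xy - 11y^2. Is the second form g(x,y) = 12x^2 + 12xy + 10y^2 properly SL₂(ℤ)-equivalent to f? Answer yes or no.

D₁ = -336, D₂ = -336
f is negative-definite; reduce −f:
−f: reduced (well bottom): (8,4,11) with a≤c, −a<b≤a
flip sign back: reduced form of f is (-8,-4,-11)
g: flip: (12,12,10)→(10,-12,12)
g: translate: b→8 (≡-12 mod 20), so (10,-12,12)→(10,8,10)
g: reduced (well bottom): (10,8,10) with a≤c, −a<b≤a
reduced forms (-8, -4, -11) vs (10, 8, 10) ⇒ inequivalent

no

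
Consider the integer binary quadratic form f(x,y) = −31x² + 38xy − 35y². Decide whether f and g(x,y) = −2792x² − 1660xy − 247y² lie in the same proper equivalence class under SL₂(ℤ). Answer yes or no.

D₁ = -2896, D₂ = -2896
f is negative-definite; reduce −f:
−f: translate: b→24 (≡-38 mod 62), so (31,-38,35)→(31,24,28)
−f: flip: (31,24,28)→(28,-24,31)
−f: reduced (well bottom): (28,-24,31) with a≤c, −a<b≤a
flip sign back: reduced form of f is (-28,24,-31)
g is negative-definite; reduce −g:
−g: flip: (2792,1660,247)→(247,-1660,2792)
−g: translate: b→-178 (≡-1660 mod 494), so (247,-1660,2792)→(247,-178,35)
−g: flip: (247,-178,35)→(35,178,247)
−g: translate: b→-32 (≡178 mod 70), so (35,178,247)→(35,-32,28)
−g: flip: (35,-32,28)→(28,32,35)
−g: translate: b→-24 (≡32 mod 56), so (28,32,35)→(28,-24,31)
−g: reduced (well bottom): (28,-24,31) with a≤c, −a<b≤a
flip sign back: reduced form of g is (-28,24,-31)
reduced forms (-28, 24, -31) vs (-28, 24, -31) ⇒ equivalent

yes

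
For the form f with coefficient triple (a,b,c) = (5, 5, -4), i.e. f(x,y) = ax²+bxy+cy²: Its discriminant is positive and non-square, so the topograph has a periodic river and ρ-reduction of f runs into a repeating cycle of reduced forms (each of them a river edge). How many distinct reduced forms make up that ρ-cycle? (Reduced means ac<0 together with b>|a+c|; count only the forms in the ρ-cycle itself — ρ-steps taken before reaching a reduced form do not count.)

D = 105, ⌊√D⌋ = 10
river: ρ → (-4,3,6)
river: ρ → (6,9,-1)
river: ρ → (-1,9,6)
river: ρ → (6,3,-4)
river: ρ → (-4,5,5)
river: ρ → (5,5,-4)
ρ-cycle length = 6 (tail of 0 descent steps not counted)

6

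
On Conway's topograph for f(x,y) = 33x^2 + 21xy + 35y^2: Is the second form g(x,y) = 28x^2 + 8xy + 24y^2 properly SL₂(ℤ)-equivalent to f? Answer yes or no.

D₁ = -4179, D₂ = -2624
discriminants differ ⇒ not SL₂(ℤ)-equivalent

no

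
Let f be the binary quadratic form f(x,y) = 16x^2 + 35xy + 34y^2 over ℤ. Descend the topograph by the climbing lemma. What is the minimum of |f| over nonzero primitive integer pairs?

translate: b→3 (≡35 mod 32), so (16,35,34)→(16,3,15)
flip: (16,3,15)→(15,-3,16)
reduced (well bottom): (15,-3,16) with a≤c, −a<b≤a
well minimum = a = 15

15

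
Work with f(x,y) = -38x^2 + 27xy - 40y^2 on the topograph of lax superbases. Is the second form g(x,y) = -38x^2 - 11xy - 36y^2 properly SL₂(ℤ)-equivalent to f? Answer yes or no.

D₁ = -5351, D₂ = -5351
f is negative-definite; reduce −f:
−f: reduced (well bottom): (38,-27,40) with a≤c, −a<b≤a
flip sign back: reduced form of f is (-38,27,-40)
g is negative-definite; reduce −g:
−g: flip: (38,11,36)→(36,-11,38)
−g: reduced (well bottom): (36,-11,38) with a≤c, −a<b≤a
flip sign back: reduced form of g is (-36,11,-38)
reduced forms (-38, 27, -40) vs (-36, 11, -38) ⇒ inequivalent

no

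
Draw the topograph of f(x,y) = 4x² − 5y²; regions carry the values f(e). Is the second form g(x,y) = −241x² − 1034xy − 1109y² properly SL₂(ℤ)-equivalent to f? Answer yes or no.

D₁ = 80, D₂ = 80
river cycle of f (length 2): (4, 8, -1), (-1, 8, 4)
river cycle of g (length 2): (4, 8, -1), (-1, 8, 4)
cycles coincide ⇒ equivalent

yes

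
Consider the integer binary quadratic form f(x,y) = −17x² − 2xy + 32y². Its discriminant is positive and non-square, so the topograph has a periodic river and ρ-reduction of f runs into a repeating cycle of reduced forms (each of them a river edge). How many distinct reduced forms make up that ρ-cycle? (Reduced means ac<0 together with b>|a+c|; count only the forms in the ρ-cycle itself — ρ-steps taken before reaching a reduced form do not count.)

D = 2180, ⌊√D⌋ = 46
descent: ρ → (32,2,-17)
descent: ρ → (-17,32,17)  [lands on river]
river: ρ → (17,36,-13)
river: ρ → (-13,42,8)
river: ρ → (8,38,-23)
river: ρ → (-23,8,23)
river: ρ → (23,38,-8)
river: ρ → (-8,42,13)
river: ρ → (13,36,-17)
ρ-cycle length = 8 (tail of 2 descent steps not counted)

8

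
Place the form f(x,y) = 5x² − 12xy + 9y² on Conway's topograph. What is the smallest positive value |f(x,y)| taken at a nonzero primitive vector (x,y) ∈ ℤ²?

translate: b→-2 (≡-12 mod 10), so (5,-12,9)→(5,-2,2)
flip: (5,-2,2)→(2,2,5)
reduced (well bottom): (2,2,5) with a≤c, −a<b≤a
well minimum = a = 2

2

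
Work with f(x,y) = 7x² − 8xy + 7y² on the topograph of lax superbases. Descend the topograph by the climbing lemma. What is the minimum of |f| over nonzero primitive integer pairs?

translate: b→6 (≡-8 mod 14), so (7,-8,7)→(7,6,6)
flip: (7,6,6)→(6,-6,7)
translate: b→6 (≡-6 mod 12), so (6,-6,7)→(6,6,7)
reduced (well bottom): (6,6,7) with a≤c, −a<b≤a
well minimum = a = 6

6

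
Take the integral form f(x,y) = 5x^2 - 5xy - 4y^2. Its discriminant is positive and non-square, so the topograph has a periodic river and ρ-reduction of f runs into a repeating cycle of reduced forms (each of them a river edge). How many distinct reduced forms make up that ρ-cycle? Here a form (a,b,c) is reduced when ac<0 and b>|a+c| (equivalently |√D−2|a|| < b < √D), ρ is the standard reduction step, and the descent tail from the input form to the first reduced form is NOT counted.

D = 105, ⌊√D⌋ = 10
descent: ρ → (-4,5,5)  [lands on river]
river: ρ → (5,5,-4)
river: ρ → (-4,3,6)
river: ρ → (6,9,-1)
river: ρ → (-1,9,6)
river: ρ → (6,3,-4)
ρ-cycle length = 6 (tail of 1 descent step not counted)

6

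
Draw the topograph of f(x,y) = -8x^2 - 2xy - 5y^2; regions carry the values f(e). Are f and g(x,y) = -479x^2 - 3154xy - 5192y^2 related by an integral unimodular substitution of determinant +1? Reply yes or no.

D₁ = -156, D₂ = -156
f is negative-definite; reduce −f:
−f: flip: (8,2,5)→(5,-2,8)
−f: reduced (well bottom): (5,-2,8) with a≤c, −a<b≤a
flip sign back: reduced form of f is (-5,2,-8)
g is negative-definite; reduce −g:
−g: translate: b→280 (≡3154 mod 958), so (479,3154,5192)→(479,280,41)
−g: flip: (479,280,41)→(41,-280,479)
−g: translate: b→-34 (≡-280 mod 82), so (41,-280,479)→(41,-34,8)
−g: flip: (41,-34,8)→(8,34,41)
−g: translate: b→2 (≡34 mod 16), so (8,34,41)→(8,2,5)
−g: flip: (8,2,5)→(5,-2,8)
−g: reduced (well bottom): (5,-2,8) with a≤c, −a<b≤a
flip sign back: reduced form of g is (-5,2,-8)
reduced forms (-5, 2, -8) vs (-5, 2, -8) ⇒ equivalent

yes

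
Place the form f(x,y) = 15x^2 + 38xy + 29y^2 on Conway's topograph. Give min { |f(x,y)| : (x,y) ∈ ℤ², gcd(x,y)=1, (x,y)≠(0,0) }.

translate: b→8 (≡38 mod 30), so (15,38,29)→(15,8,6)
flip: (15,8,6)→(6,-8,15)
translate: b→4 (≡-8 mod 12), so (6,-8,15)→(6,4,13)
reduced (well bottom): (6,4,13) with a≤c, −a<b≤a
well minimum = a = 6

6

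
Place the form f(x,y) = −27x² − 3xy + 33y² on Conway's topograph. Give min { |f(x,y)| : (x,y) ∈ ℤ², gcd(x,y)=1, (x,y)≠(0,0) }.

descent: ρ → (33,3,-27)
descent: ρ → (-27,51,9)  [lands on river]
river: ρ → (9,57,-9)
river: ρ → (-9,51,27)
river: ρ → (27,57,-3)
river: ρ → (-3,57,27)
river: ρ → (27,51,-9)
river: ρ → (-9,57,9)
river: ρ → (9,51,-27)
river: ρ → (-27,57,3)
river: ρ → (3,57,-27)
closes: descent 2, river 10
min |a| on river = 3

3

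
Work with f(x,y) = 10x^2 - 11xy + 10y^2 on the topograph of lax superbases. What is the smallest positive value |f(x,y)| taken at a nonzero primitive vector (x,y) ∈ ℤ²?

translate: b→9 (≡-11 mod 20), so (10,-11,10)→(10,9,9)
flip: (10,9,9)→(9,-9,10)
translate: b→9 (≡-9 mod 18), so (9,-9,10)→(9,9,10)
reduced (well bottom): (9,9,10) with a≤c, −a<b≤a
well minimum = a = 9

9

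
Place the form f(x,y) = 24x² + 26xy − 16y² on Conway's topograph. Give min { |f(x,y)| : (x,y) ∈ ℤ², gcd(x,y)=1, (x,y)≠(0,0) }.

river: ρ → (-16,38,12)
river: ρ → (12,34,-22)
river: ρ → (-22,10,24)
river: ρ → (24,38,-8)
river: ρ → (-8,42,14)
river: ρ → (14,42,-8)
river: ρ → (-8,38,24)
river: ρ → (24,10,-22)
river: ρ → (-22,34,12)
river: ρ → (12,38,-16)
river: ρ → (-16,26,24)
river: ρ → (24,22,-18)
river: ρ → (-18,14,28)
river: ρ → (28,42,-4)
river: ρ → (-4,46,6)
river: ρ → (6,38,-32)
river: ρ → (-32,26,12)
river: ρ → (12,46,-2)
river: ρ → (-2,46,12)
river: ρ → (12,26,-32)
river: ρ → (-32,38,6)
river: ρ → (6,46,-4)
river: ρ → (-4,42,28)
river: ρ → (28,14,-18)
river: ρ → (-18,22,24)
river: ρ → (24,26,-16)
closes: descent 0, river 26
min |a| on river = 2

2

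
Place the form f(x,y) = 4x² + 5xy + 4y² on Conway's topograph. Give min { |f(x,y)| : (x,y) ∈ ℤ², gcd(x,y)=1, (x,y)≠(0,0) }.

translate: b→-3 (≡5 mod 8), so (4,5,4)→(4,-3,3)
flip: (4,-3,3)→(3,3,4)
reduced (well bottom): (3,3,4) with a≤c, −a<b≤a
well minimum = a = 3

3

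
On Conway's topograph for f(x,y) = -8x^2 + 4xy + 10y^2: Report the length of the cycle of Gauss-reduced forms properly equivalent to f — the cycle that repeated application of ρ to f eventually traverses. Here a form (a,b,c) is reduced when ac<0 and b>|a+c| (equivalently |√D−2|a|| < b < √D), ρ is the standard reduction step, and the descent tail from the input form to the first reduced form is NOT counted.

D = 336, ⌊√D⌋ = 18
river: ρ → (10,16,-2)
river: ρ → (-2,16,10)
river: ρ → (10,4,-8)
river: ρ → (-8,12,6)
river: ρ → (6,12,-8)
river: ρ → (-8,4,10)
ρ-cycle length = 6 (tail of 0 descent steps not counted)

6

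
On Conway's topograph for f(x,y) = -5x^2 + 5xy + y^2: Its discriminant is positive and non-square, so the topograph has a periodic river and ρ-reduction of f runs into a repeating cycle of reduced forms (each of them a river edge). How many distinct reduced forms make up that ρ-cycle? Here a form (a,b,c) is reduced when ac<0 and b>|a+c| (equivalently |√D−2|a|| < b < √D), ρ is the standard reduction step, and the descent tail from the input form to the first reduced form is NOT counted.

D = 45, ⌊√D⌋ = 6
river: ρ → (1,5,-5)
river: ρ → (-5,5,1)
ρ-cycle length = 2 (tail of 0 descent steps not counted)

2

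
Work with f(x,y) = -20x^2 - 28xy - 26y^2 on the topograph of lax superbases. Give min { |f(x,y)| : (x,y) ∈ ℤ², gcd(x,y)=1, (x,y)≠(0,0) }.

translate: b→-12 (≡28 mod 40), so (20,28,26)→(20,-12,18)
flip: (20,-12,18)→(18,12,20)
reduced (well bottom): (18,12,20) with a≤c, −a<b≤a
well minimum |f| = |-18| = 18 (negative-definite)

18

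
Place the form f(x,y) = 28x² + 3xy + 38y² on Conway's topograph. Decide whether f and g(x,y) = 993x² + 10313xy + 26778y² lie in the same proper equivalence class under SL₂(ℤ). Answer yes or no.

D₁ = -4247, D₂ = -4247
f: reduced (well bottom): (28,3,38) with a≤c, −a<b≤a
g: translate: b→383 (≡10313 mod 1986), so (993,10313,26778)→(993,383,38)
g: flip: (993,383,38)→(38,-383,993)
g: translate: b→-3 (≡-383 mod 76), so (38,-383,993)→(38,-3,28)
g: flip: (38,-3,28)→(28,3,38)
g: reduced (well bottom): (28,3,38) with a≤c, −a<b≤a
reduced forms (28, 3, 38) vs (28, 3, 38) ⇒ equivalent

yes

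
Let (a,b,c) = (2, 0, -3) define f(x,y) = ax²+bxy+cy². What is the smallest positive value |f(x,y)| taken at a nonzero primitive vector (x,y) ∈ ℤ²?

descent: ρ → (-3,0,2)
descent: ρ → (2,4,-1)  [lands on river]
river: ρ → (-1,4,2)
closes: descent 2, river 2
min |a| on river = 1

1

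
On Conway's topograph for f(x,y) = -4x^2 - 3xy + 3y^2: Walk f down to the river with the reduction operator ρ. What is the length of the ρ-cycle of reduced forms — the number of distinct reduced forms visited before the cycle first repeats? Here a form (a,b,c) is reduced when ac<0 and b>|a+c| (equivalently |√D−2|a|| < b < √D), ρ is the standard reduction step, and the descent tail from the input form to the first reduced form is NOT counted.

D = 57, ⌊√D⌋ = 7
descent: ρ → (3,3,-4)  [lands on river]
river: ρ → (-4,5,2)
river: ρ → (2,7,-1)
river: ρ → (-1,7,2)
river: ρ → (2,5,-4)
river: ρ → (-4,3,3)
ρ-cycle length = 6 (tail of 1 descent step not counted)

6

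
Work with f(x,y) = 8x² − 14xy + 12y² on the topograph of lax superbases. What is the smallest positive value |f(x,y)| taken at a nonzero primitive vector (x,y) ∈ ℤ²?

translate: b→2 (≡-14 mod 16), so (8,-14,12)→(8,2,6)
flip: (8,2,6)→(6,-2,8)
reduced (well bottom): (6,-2,8) with a≤c, −a<b≤a
well minimum = a = 6

6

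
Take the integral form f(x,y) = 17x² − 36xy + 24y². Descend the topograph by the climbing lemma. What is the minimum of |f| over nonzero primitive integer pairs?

translate: b→-2 (≡-36 mod 34), so (17,-36,24)→(17,-2,5)
flip: (17,-2,5)→(5,2,17)
reduced (well bottom): (5,2,17) with a≤c, −a<b≤a
well minimum = a = 5

5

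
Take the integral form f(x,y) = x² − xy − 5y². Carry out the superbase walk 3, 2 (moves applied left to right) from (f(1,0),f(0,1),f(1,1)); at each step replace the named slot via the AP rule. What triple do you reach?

start (1,-5,-5) = (f(1,0),f(0,1),f(1,1))
replace slot 3: 2·(1+(-5)) − (-5) = -3 → (1,-5,-3)
replace slot 2: 2·(1+(-3)) − (-5) = 1 → (1,1,-3)

1,1,-3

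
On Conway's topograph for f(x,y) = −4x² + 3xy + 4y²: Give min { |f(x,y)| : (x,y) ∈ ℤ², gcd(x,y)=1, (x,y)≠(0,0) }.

river: ρ → (4,5,-3)
river: ρ → (-3,7,2)
river: ρ → (2,5,-6)
river: ρ → (-6,7,1)
river: ρ → (1,7,-6)
river: ρ → (-6,5,2)
river: ρ → (2,7,-3)
river: ρ → (-3,5,4)
river: ρ → (4,3,-4)
river: ρ → (-4,5,3)
river: ρ → (3,7,-2)
river: ρ → (-2,5,6)
river: ρ → (6,7,-1)
river: ρ → (-1,7,6)
river: ρ → (6,5,-2)
river: ρ → (-2,7,3)
river: ρ → (3,5,-4)
river: ρ → (-4,3,4)
closes: descent 0, river 18
min |a| on river = 1

1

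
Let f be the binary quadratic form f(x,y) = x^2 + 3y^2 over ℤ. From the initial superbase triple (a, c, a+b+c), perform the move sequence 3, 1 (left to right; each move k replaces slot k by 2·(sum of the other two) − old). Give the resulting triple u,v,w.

start (1,3,4) = (f(1,0),f(0,1),f(1,1))
replace slot 3: 2·(1+3) − 4 = 4 → (1,3,4)
replace slot 1: 2·(3+4) − 1 = 13 → (13,3,4)

13,3,4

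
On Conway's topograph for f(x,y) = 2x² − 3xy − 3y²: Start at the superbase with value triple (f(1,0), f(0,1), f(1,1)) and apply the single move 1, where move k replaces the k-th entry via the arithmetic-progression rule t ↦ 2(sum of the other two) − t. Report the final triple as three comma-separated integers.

start (2,-3,-4) = (f(1,0),f(0,1),f(1,1))
replace slot 1: 2·((-3)+(-4)) − 2 = -16 → (-16,-3,-4)

-16,-3,-4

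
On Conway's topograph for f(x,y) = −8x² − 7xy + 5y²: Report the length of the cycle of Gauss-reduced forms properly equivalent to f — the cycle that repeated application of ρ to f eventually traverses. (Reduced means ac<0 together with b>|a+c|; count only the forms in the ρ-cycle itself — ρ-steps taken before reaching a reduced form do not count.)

D = 209, ⌊√D⌋ = 14
descent: ρ → (5,7,-8)  [lands on river]
river: ρ → (-8,9,4)
river: ρ → (4,7,-10)
river: ρ → (-10,13,1)
river: ρ → (1,13,-10)
river: ρ → (-10,7,4)
river: ρ → (4,9,-8)
river: ρ → (-8,7,5)
river: ρ → (5,13,-2)
river: ρ → (-2,11,11)
river: ρ → (11,11,-2)
river: ρ → (-2,13,5)
ρ-cycle length = 12 (tail of 1 descent step not counted)

12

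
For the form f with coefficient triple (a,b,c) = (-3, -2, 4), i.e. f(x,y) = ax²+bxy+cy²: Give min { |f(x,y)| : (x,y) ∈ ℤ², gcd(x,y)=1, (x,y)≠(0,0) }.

descent: ρ → (4,2,-3)  [lands on river]
river: ρ → (-3,4,3)
river: ρ → (3,2,-4)
river: ρ → (-4,6,1)
river: ρ → (1,6,-4)
river: ρ → (-4,2,3)
river: ρ → (3,4,-3)
river: ρ → (-3,2,4)
river: ρ → (4,6,-1)
river: ρ → (-1,6,4)
closes: descent 1, river 10
min |a| on river = 1

1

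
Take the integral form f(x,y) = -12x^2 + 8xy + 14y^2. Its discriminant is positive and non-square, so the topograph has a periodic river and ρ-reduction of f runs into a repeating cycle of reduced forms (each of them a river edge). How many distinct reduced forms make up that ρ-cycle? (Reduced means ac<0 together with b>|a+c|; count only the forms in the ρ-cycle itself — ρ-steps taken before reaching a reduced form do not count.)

D = 736, ⌊√D⌋ = 27
river: ρ → (14,20,-6)
river: ρ → (-6,16,20)
river: ρ → (20,24,-2)
river: ρ → (-2,24,20)
river: ρ → (20,16,-6)
river: ρ → (-6,20,14)
river: ρ → (14,8,-12)
river: ρ → (-12,16,10)
river: ρ → (10,24,-4)
river: ρ → (-4,24,10)
river: ρ → (10,16,-12)
river: ρ → (-12,8,14)
ρ-cycle length = 12 (tail of 0 descent steps not counted)

12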